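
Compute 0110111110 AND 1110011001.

AND: 1 only when both bits are 1
  0110111110
& 1110011001
------------
  0110011000
Decimal: 446 & 921 = 408



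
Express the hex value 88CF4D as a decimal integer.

Expand by place value (powers of 16):
Digit values: C = 12, F = 15, D = 13
88CF4D = 8 × 16^5 + 8 × 16^4 + 12 × 16^3 + 15 × 16^2 + 4 × 16^1 + 13 × 16^0
= 8 × 1048576 + 8 × 65536 + 12 × 4096 + 15 × 256 + 4 × 16 + 13 × 1
= 8388608 + 524288 + 49152 + 3840 + 64 + 13
= 8965965



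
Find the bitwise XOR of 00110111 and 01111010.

XOR: 1 when bits differ
  00110111
^ 01111010
----------
  01001101
Decimal: 55 ^ 122 = 77



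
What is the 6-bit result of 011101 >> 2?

Original: 011101 (decimal 29)
Shift right by 2 positions
Drop the 2 low bits; fill with zeros on the left
Result: 000111 (decimal 7)
Equivalent: 29 >> 2 = 29 ÷ 2^2 = 7



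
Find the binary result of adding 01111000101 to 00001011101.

Add column by column from the right: bit + bit + carry-in; write the sum mod 2, carry 1 when the sum is 2 or 3.
carry:  11110111010
        01111000101
+       00001011101
-------------------
       010000100010
(the carry out of the leftmost column, 0, becomes the leading bit)
Decimal check:
  01111000101 = 512 + 256 + 128 + 64 + 4 + 1 = 965
  00001011101 = 64 + 16 + 8 + 4 + 1 = 93
  965 + 93 = 1058, and 010000100010 = 1024 + 32 + 2 = 1058 ✓



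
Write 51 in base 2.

Using repeated division by 2:
51 ÷ 2 = 25 remainder 1
25 ÷ 2 = 12 remainder 1
12 ÷ 2 = 6 remainder 0
6 ÷ 2 = 3 remainder 0
3 ÷ 2 = 1 remainder 1
1 ÷ 2 = 0 remainder 1
Reading remainders bottom to top: 110011



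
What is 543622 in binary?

Using repeated division by 2:
543622 ÷ 2 = 271811 remainder 0
271811 ÷ 2 = 135905 remainder 1
135905 ÷ 2 = 67952 remainder 1
67952 ÷ 2 = 33976 remainder 0
33976 ÷ 2 = 16988 remainder 0
16988 ÷ 2 = 8494 remainder 0
8494 ÷ 2 = 4247 remainder 0
4247 ÷ 2 = 2123 remainder 1
2123 ÷ 2 = 1061 remainder 1
1061 ÷ 2 = 530 remainder 1
530 ÷ 2 = 265 remainder 0
265 ÷ 2 = 132 remainder 1
132 ÷ 2 = 66 remainder 0
66 ÷ 2 = 33 remainder 0
33 ÷ 2 = 16 remainder 1
16 ÷ 2 = 8 remainder 0
8 ÷ 2 = 4 remainder 0
4 ÷ 2 = 2 remainder 0
2 ÷ 2 = 1 remainder 0
1 ÷ 2 = 0 remainder 1
Reading remainders bottom to top: 10000100101110000110



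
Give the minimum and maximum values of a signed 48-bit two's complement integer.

For 48-bit two's complement:
Minimum: -2^47 = -140737488355328
Maximum: 2^47 - 1 = 140737488355327



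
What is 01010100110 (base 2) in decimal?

Sum of powers of 2 for each 1-bit:
2^1 + 2^2 + 2^5 + 2^7 + 2^9
= 2 + 4 + 32 + 128 + 512
= 678



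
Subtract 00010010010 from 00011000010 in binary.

Method 1 - Direct subtraction (column by column from the right: bit − bit − borrow-in; if negative, add 2 and borrow 1 from the next column):
borrow: 00001100000
        00011000010
-       00010010010
-------------------
        00000110000

Method 2 - Add two's complement:
Two's complement of 00010010010: invert → 11101101101, add 1 → 11101101110
  00011000010
+ 11101101110
-------------
 100000110000  (end carry out of the top bit = 1)
Discarding the end carry: 00000110000
Decimal check:
  00011000010 = 128 + 64 + 2 = 194
  00010010010 = 128 + 16 + 2 = 146
  194 - 146 = 48, and 00000110000 = 32 + 16 = 48 ✓



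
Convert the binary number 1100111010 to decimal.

Sum of powers of 2 for each 1-bit:
2^1 + 2^3 + 2^4 + 2^5 + 2^8 + 2^9
= 2 + 8 + 16 + 32 + 256 + 512
= 826



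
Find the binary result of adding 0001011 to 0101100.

Add column by column from the right: bit + bit + carry-in; write the sum mod 2, carry 1 when the sum is 2 or 3.
carry:  0010000
        0001011
+       0101100
---------------
       00110111
(the carry out of the leftmost column, 0, becomes the leading bit)
Decimal check:
  0001011 = 8 + 2 + 1 = 11
  0101100 = 32 + 8 + 4 = 44
  11 + 44 = 55, and 00110111 = 32 + 16 + 4 + 2 + 1 = 55 ✓



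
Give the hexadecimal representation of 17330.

Using repeated division by 16 (digits 10–15 are A–F):
17330 ÷ 16 = 1083 remainder 2
1083 ÷ 16 = 67 remainder 11 (B)
67 ÷ 16 = 4 remainder 3
4 ÷ 16 = 0 remainder 4
Reading remainders bottom to top: 43B2



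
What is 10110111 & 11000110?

AND: 1 only when both bits are 1
  10110111
& 11000110
----------
  10000110
Decimal: 183 & 198 = 134



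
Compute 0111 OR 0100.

OR: 1 when either bit is 1
  0111
| 0100
------
  0111
Decimal: 7 | 4 = 7



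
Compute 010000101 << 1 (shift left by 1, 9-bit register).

Original: 010000101 (decimal 133)
Shift left by 1 position
Append 1 zero on the right
Result: 100001010 (decimal 266)
Equivalent: 133 << 1 = 133 × 2^1 = 266



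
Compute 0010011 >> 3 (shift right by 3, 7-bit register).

Original: 0010011 (decimal 19)
Shift right by 3 positions
Drop the 3 low bits; fill with zeros on the left
Result: 0000010 (decimal 2)
Equivalent: 19 >> 3 = 19 ÷ 2^3 = 2



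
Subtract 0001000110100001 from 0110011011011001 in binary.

Method 1 - Direct subtraction (column by column from the right: bit − bit − borrow-in; if negative, add 2 and borrow 1 from the next column):
borrow: 0010001001000000
        0110011011011001
-       0001000110100001
------------------------
        0101010100111000

Method 2 - Add two's complement:
Two's complement of 0001000110100001: invert → 1110111001011110, add 1 → 1110111001011111
  0110011011011001
+ 1110111001011111
------------------
 10101010100111000  (end carry out of the top bit = 1)
Discarding the end carry: 0101010100111000
Decimal check:
  0110011011011001 = 16384 + 8192 + 1024 + 512 + 128 + 64 + 16 + 8 + 1 = 26329
  0001000110100001 = 4096 + 256 + 128 + 32 + 1 = 4513
  26329 - 4513 = 21816, and 0101010100111000 = 16384 + 4096 + 1024 + 256 + 32 + 16 + 8 = 21816 ✓



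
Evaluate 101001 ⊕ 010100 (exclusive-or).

XOR: 1 when bits differ
  101001
^ 010100
--------
  111101
Decimal: 41 ^ 20 = 61



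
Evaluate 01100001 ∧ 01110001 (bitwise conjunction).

AND: 1 only when both bits are 1
  01100001
& 01110001
----------
  01100001
Decimal: 97 & 113 = 97



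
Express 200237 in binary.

Using repeated division by 2:
200237 ÷ 2 = 100118 remainder 1
100118 ÷ 2 = 50059 remainder 0
50059 ÷ 2 = 25029 remainder 1
25029 ÷ 2 = 12514 remainder 1
12514 ÷ 2 = 6257 remainder 0
6257 ÷ 2 = 3128 remainder 1
3128 ÷ 2 = 1564 remainder 0
1564 ÷ 2 = 782 remainder 0
782 ÷ 2 = 391 remainder 0
391 ÷ 2 = 195 remainder 1
195 ÷ 2 = 97 remainder 1
97 ÷ 2 = 48 remainder 1
48 ÷ 2 = 24 remainder 0
24 ÷ 2 = 12 remainder 0
12 ÷ 2 = 6 remainder 0
6 ÷ 2 = 3 remainder 0
3 ÷ 2 = 1 remainder 1
1 ÷ 2 = 0 remainder 1
Reading remainders bottom to top: 110000111000101101



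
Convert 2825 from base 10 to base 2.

Using repeated division by 2:
2825 ÷ 2 = 1412 remainder 1
1412 ÷ 2 = 706 remainder 0
706 ÷ 2 = 353 remainder 0
353 ÷ 2 = 176 remainder 1
176 ÷ 2 = 88 remainder 0
88 ÷ 2 = 44 remainder 0
44 ÷ 2 = 22 remainder 0
22 ÷ 2 = 11 remainder 0
11 ÷ 2 = 5 remainder 1
5 ÷ 2 = 2 remainder 1
2 ÷ 2 = 1 remainder 0
1 ÷ 2 = 0 remainder 1
Reading remainders bottom to top: 101100001001



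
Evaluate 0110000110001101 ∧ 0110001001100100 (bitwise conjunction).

AND: 1 only when both bits are 1
  0110000110001101
& 0110001001100100
------------------
  0110000000000100
Decimal: 24973 & 25188 = 24580



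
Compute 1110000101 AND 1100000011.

AND: 1 only when both bits are 1
  1110000101
& 1100000011
------------
  1100000001
Decimal: 901 & 771 = 769



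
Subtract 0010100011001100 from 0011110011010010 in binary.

Method 1 - Direct subtraction (column by column from the right: bit − bit − borrow-in; if negative, add 2 and borrow 1 from the next column):
borrow: 0000000000011000
        0011110011010010
-       0010100011001100
------------------------
        0001010000000110

Method 2 - Add two's complement:
Two's complement of 0010100011001100: invert → 1101011100110011, add 1 → 1101011100110100
  0011110011010010
+ 1101011100110100
------------------
 10001010000000110  (end carry out of the top bit = 1)
Discarding the end carry: 0001010000000110
Decimal check:
  0011110011010010 = 8192 + 4096 + 2048 + 1024 + 128 + 64 + 16 + 2 = 15570
  0010100011001100 = 8192 + 2048 + 128 + 64 + 8 + 4 = 10444
  15570 - 10444 = 5126, and 0001010000000110 = 4096 + 1024 + 4 + 2 = 5126 ✓



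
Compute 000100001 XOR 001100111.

XOR: 1 when bits differ
  000100001
^ 001100111
-----------
  001000110
Decimal: 33 ^ 103 = 70



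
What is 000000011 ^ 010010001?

XOR: 1 when bits differ
  000000011
^ 010010001
-----------
  010010010
Decimal: 3 ^ 145 = 146



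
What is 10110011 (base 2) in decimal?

Sum of powers of 2 for each 1-bit:
2^0 + 2^1 + 2^4 + 2^5 + 2^7
= 1 + 2 + 16 + 32 + 128
= 179



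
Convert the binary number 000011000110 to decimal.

Sum of powers of 2 for each 1-bit:
2^1 + 2^2 + 2^6 + 2^7
= 2 + 4 + 64 + 128
= 198



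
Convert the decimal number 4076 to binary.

Using repeated division by 2:
4076 ÷ 2 = 2038 remainder 0
2038 ÷ 2 = 1019 remainder 0
1019 ÷ 2 = 509 remainder 1
509 ÷ 2 = 254 remainder 1
254 ÷ 2 = 127 remainder 0
127 ÷ 2 = 63 remainder 1
63 ÷ 2 = 31 remainder 1
31 ÷ 2 = 15 remainder 1
15 ÷ 2 = 7 remainder 1
7 ÷ 2 = 3 remainder 1
3 ÷ 2 = 1 remainder 1
1 ÷ 2 = 0 remainder 1
Reading remainders bottom to top: 111111101100



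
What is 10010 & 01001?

AND: 1 only when both bits are 1
  10010
& 01001
-------
  00000
Decimal: 18 & 9 = 0



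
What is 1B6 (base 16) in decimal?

Expand by place value (powers of 16):
Digit values: B = 11
1B6 = 1 × 16^2 + 11 × 16^1 + 6 × 16^0
= 1 × 256 + 11 × 16 + 6 × 1
= 256 + 176 + 6
= 438



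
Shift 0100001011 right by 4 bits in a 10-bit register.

Original: 0100001011 (decimal 267)
Shift right by 4 positions
Drop the 4 low bits; fill with zeros on the left
Result: 0000010000 (decimal 16)
Equivalent: 267 >> 4 = 267 ÷ 2^4 = 16



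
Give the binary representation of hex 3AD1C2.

Convert each hex digit to 4 bits:
  3 = 0011
  A = 1010
  D = 1101
  1 = 0001
  C = 1100
  2 = 0010
Concatenate: 001110101101000111000010



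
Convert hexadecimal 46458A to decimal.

Expand by place value (powers of 16):
Digit values: A = 10
46458A = 4 × 16^5 + 6 × 16^4 + 4 × 16^3 + 5 × 16^2 + 8 × 16^1 + 10 × 16^0
= 4 × 1048576 + 6 × 65536 + 4 × 4096 + 5 × 256 + 8 × 16 + 10 × 1
= 4194304 + 393216 + 16384 + 1280 + 128 + 10
= 4605322



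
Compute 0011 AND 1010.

AND: 1 only when both bits are 1
  0011
& 1010
------
  0010
Decimal: 3 & 10 = 2



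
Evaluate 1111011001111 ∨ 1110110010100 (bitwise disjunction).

OR: 1 when either bit is 1
  1111011001111
| 1110110010100
---------------
  1111111011111
Decimal: 7887 | 7572 = 8159



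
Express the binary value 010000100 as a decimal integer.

Sum of powers of 2 for each 1-bit:
2^2 + 2^7
= 4 + 128
= 132



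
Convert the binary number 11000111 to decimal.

Sum of powers of 2 for each 1-bit:
2^0 + 2^1 + 2^2 + 2^6 + 2^7
= 1 + 2 + 4 + 64 + 128
= 199



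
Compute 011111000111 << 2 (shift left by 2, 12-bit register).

Original: 011111000111 (decimal 1991)
Shift left by 2 positions
Append 2 zeros on the right and drop the 2 high bits that overflow the 12-bit width
Result: 111100011100 (decimal 3868)
Equivalent: 1991 << 2 = 1991 × 2^2 = 7964, truncated to 12 bits = 3868



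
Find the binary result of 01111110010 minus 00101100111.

Method 1 - Direct subtraction (column by column from the right: bit − bit − borrow-in; if negative, add 2 and borrow 1 from the next column):
borrow: 00000011110
        01111110010
-       00101100111
-------------------
        01010001011

Method 2 - Add two's complement:
Two's complement of 00101100111: invert → 11010011000, add 1 → 11010011001
  01111110010
+ 11010011001
-------------
 101010001011  (end carry out of the top bit = 1)
Discarding the end carry: 01010001011
Decimal check:
  01111110010 = 512 + 256 + 128 + 64 + 32 + 16 + 2 = 1010
  00101100111 = 256 + 64 + 32 + 4 + 2 + 1 = 359
  1010 - 359 = 651, and 01010001011 = 512 + 128 + 8 + 2 + 1 = 651 ✓



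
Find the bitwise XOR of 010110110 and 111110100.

XOR: 1 when bits differ
  010110110
^ 111110100
-----------
  101000010
Decimal: 182 ^ 500 = 322



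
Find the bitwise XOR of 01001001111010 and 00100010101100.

XOR: 1 when bits differ
  01001001111010
^ 00100010101100
----------------
  01101011010110
Decimal: 4730 ^ 2220 = 6870



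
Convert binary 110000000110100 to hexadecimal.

Group into 4-bit nibbles from right:
  0110 = 6
  0000 = 0
  0011 = 3
  0100 = 4
Result: 6034



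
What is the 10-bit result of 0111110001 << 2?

Original: 0111110001 (decimal 497)
Shift left by 2 positions
Append 2 zeros on the right and drop the 2 high bits that overflow the 10-bit width
Result: 1111000100 (decimal 964)
Equivalent: 497 << 2 = 497 × 2^2 = 1988, truncated to 10 bits = 964



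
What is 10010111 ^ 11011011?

XOR: 1 when bits differ
  10010111
^ 11011011
----------
  01001100
Decimal: 151 ^ 219 = 76



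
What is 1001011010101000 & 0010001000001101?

AND: 1 only when both bits are 1
  1001011010101000
& 0010001000001101
------------------
  0000001000001000
Decimal: 38568 & 8717 = 520



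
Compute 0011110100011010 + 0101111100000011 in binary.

Add column by column from the right: bit + bit + carry-in; write the sum mod 2, carry 1 when the sum is 2 or 3.
carry:  1111111000000100
        0011110100011010
+       0101111100000011
------------------------
       01001110000011101
(the carry out of the leftmost column, 0, becomes the leading bit)
Decimal check:
  0011110100011010 = 8192 + 4096 + 2048 + 1024 + 256 + 16 + 8 + 2 = 15642
  0101111100000011 = 16384 + 4096 + 2048 + 1024 + 512 + 256 + 2 + 1 = 24323
  15642 + 24323 = 39965, and 01001110000011101 = 32768 + 4096 + 2048 + 1024 + 16 + 8 + 4 + 1 = 39965 ✓



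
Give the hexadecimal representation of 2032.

Using repeated division by 16 (digits 10–15 are A–F):
2032 ÷ 16 = 127 remainder 0
127 ÷ 16 = 7 remainder 15 (F)
7 ÷ 16 = 0 remainder 7
Reading remainders bottom to top: 7F0



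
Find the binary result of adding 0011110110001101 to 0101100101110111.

Add column by column from the right: bit + bit + carry-in; write the sum mod 2, carry 1 when the sum is 2 or 3.
carry:  1111001111111110
        0011110110001101
+       0101100101110111
------------------------
       01001011100000100
(the carry out of the leftmost column, 0, becomes the leading bit)
Decimal check:
  0011110110001101 = 8192 + 4096 + 2048 + 1024 + 256 + 128 + 8 + 4 + 1 = 15757
  0101100101110111 = 16384 + 4096 + 2048 + 256 + 64 + 32 + 16 + 4 + 2 + 1 = 22903
  15757 + 22903 = 38660, and 01001011100000100 = 32768 + 4096 + 1024 + 512 + 256 + 4 = 38660 ✓



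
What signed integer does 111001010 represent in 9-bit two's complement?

Binary: 111001010
Sign bit: 1 (negative)
Invert: 000110101
Add 1:  000110110
Magnitude: 000110110 = 32 + 16 + 4 + 2 = 54
Value: -54



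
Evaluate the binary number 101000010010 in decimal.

Sum of powers of 2 for each 1-bit:
2^1 + 2^4 + 2^9 + 2^11
= 2 + 16 + 512 + 2048
= 2578



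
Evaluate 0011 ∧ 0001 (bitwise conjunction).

AND: 1 only when both bits are 1
  0011
& 0001
------
  0001
Decimal: 3 & 1 = 1



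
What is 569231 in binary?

Using repeated division by 2:
569231 ÷ 2 = 284615 remainder 1
284615 ÷ 2 = 142307 remainder 1
142307 ÷ 2 = 71153 remainder 1
71153 ÷ 2 = 35576 remainder 1
35576 ÷ 2 = 17788 remainder 0
17788 ÷ 2 = 8894 remainder 0
8894 ÷ 2 = 4447 remainder 0
4447 ÷ 2 = 2223 remainder 1
2223 ÷ 2 = 1111 remainder 1
1111 ÷ 2 = 555 remainder 1
555 ÷ 2 = 277 remainder 1
277 ÷ 2 = 138 remainder 1
138 ÷ 2 = 69 remainder 0
69 ÷ 2 = 34 remainder 1
34 ÷ 2 = 17 remainder 0
17 ÷ 2 = 8 remainder 1
8 ÷ 2 = 4 remainder 0
4 ÷ 2 = 2 remainder 0
2 ÷ 2 = 1 remainder 0
1 ÷ 2 = 0 remainder 1
Reading remainders bottom to top: 10001010111110001111



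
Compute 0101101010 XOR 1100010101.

XOR: 1 when bits differ
  0101101010
^ 1100010101
------------
  1001111111
Decimal: 362 ^ 789 = 639



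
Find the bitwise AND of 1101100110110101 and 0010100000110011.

AND: 1 only when both bits are 1
  1101100110110101
& 0010100000110011
------------------
  0000100000110001
Decimal: 55733 & 10291 = 2097



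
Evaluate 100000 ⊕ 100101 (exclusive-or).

XOR: 1 when bits differ
  100000
^ 100101
--------
  000101
Decimal: 32 ^ 37 = 5



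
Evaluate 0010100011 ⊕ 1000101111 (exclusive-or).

XOR: 1 when bits differ
  0010100011
^ 1000101111
------------
  1010001100
Decimal: 163 ^ 559 = 652



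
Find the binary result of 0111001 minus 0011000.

Method 1 - Direct subtraction (column by column from the right: bit − bit − borrow-in; if negative, add 2 and borrow 1 from the next column):
borrow: 0000000
        0111001
-       0011000
---------------
        0100001

Method 2 - Add two's complement:
Two's complement of 0011000: invert → 1100111, add 1 → 1101000
  0111001
+ 1101000
---------
 10100001  (end carry out of the top bit = 1)
Discarding the end carry: 0100001
Decimal check:
  0111001 = 32 + 16 + 8 + 1 = 57
  0011000 = 16 + 8 = 24
  57 - 24 = 33, and 0100001 = 32 + 1 = 33 ✓



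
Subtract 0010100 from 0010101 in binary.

Method 1 - Direct subtraction (column by column from the right: bit − bit − borrow-in; if negative, add 2 and borrow 1 from the next column):
borrow: 0000000
        0010101
-       0010100
---------------
        0000001

Method 2 - Add two's complement:
Two's complement of 0010100: invert → 1101011, add 1 → 1101100
  0010101
+ 1101100
---------
 10000001  (end carry out of the top bit = 1)
Discarding the end carry: 0000001
Decimal check:
  0010101 = 16 + 4 + 1 = 21
  0010100 = 16 + 4 = 20
  21 - 20 = 1, and 0000001 = 1 ✓



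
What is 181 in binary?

Using repeated division by 2:
181 ÷ 2 = 90 remainder 1
90 ÷ 2 = 45 remainder 0
45 ÷ 2 = 22 remainder 1
22 ÷ 2 = 11 remainder 0
11 ÷ 2 = 5 remainder 1
5 ÷ 2 = 2 remainder 1
2 ÷ 2 = 1 remainder 0
1 ÷ 2 = 0 remainder 1
Reading remainders bottom to top: 10110101



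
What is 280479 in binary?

Using repeated division by 2:
280479 ÷ 2 = 140239 remainder 1
140239 ÷ 2 = 70119 remainder 1
70119 ÷ 2 = 35059 remainder 1
35059 ÷ 2 = 17529 remainder 1
17529 ÷ 2 = 8764 remainder 1
8764 ÷ 2 = 4382 remainder 0
4382 ÷ 2 = 2191 remainder 0
2191 ÷ 2 = 1095 remainder 1
1095 ÷ 2 = 547 remainder 1
547 ÷ 2 = 273 remainder 1
273 ÷ 2 = 136 remainder 1
136 ÷ 2 = 68 remainder 0
68 ÷ 2 = 34 remainder 0
34 ÷ 2 = 17 remainder 0
17 ÷ 2 = 8 remainder 1
8 ÷ 2 = 4 remainder 0
4 ÷ 2 = 2 remainder 0
2 ÷ 2 = 1 remainder 0
1 ÷ 2 = 0 remainder 1
Reading remainders bottom to top: 1000100011110011111



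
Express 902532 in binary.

Using repeated division by 2:
902532 ÷ 2 = 451266 remainder 0
451266 ÷ 2 = 225633 remainder 0
225633 ÷ 2 = 112816 remainder 1
112816 ÷ 2 = 56408 remainder 0
56408 ÷ 2 = 28204 remainder 0
28204 ÷ 2 = 14102 remainder 0
14102 ÷ 2 = 7051 remainder 0
7051 ÷ 2 = 3525 remainder 1
3525 ÷ 2 = 1762 remainder 1
1762 ÷ 2 = 881 remainder 0
881 ÷ 2 = 440 remainder 1
440 ÷ 2 = 220 remainder 0
220 ÷ 2 = 110 remainder 0
110 ÷ 2 = 55 remainder 0
55 ÷ 2 = 27 remainder 1
27 ÷ 2 = 13 remainder 1
13 ÷ 2 = 6 remainder 1
6 ÷ 2 = 3 remainder 0
3 ÷ 2 = 1 remainder 1
1 ÷ 2 = 0 remainder 1
Reading remainders bottom to top: 11011100010110000100



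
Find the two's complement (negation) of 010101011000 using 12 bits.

Original: 010101011000
Step 1 - Invert all bits: 101010100111
Step 2 - Add 1: 101010101000
Verification: 010101011000 + 101010101000 = 1000000000000; discarding the end carry (carry out of the top bit) leaves the 12-bit value 000000000000, as required for x + (-x)



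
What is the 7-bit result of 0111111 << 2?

Original: 0111111 (decimal 63)
Shift left by 2 positions
Append 2 zeros on the right and drop the 2 high bits that overflow the 7-bit width
Result: 1111100 (decimal 124)
Equivalent: 63 << 2 = 63 × 2^2 = 252, truncated to 7 bits = 124



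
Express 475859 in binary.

Using repeated division by 2:
475859 ÷ 2 = 237929 remainder 1
237929 ÷ 2 = 118964 remainder 1
118964 ÷ 2 = 59482 remainder 0
59482 ÷ 2 = 29741 remainder 0
29741 ÷ 2 = 14870 remainder 1
14870 ÷ 2 = 7435 remainder 0
7435 ÷ 2 = 3717 remainder 1
3717 ÷ 2 = 1858 remainder 1
1858 ÷ 2 = 929 remainder 0
929 ÷ 2 = 464 remainder 1
464 ÷ 2 = 232 remainder 0
232 ÷ 2 = 116 remainder 0
116 ÷ 2 = 58 remainder 0
58 ÷ 2 = 29 remainder 0
29 ÷ 2 = 14 remainder 1
14 ÷ 2 = 7 remainder 0
7 ÷ 2 = 3 remainder 1
3 ÷ 2 = 1 remainder 1
1 ÷ 2 = 0 remainder 1
Reading remainders bottom to top: 1110100001011010011



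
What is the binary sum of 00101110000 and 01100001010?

Add column by column from the right: bit + bit + carry-in; write the sum mod 2, carry 1 when the sum is 2 or 3.
carry:  11000000000
        00101110000
+       01100001010
-------------------
       010001111010
(the carry out of the leftmost column, 0, becomes the leading bit)
Decimal check:
  00101110000 = 256 + 64 + 32 + 16 = 368
  01100001010 = 512 + 256 + 8 + 2 = 778
  368 + 778 = 1146, and 010001111010 = 1024 + 64 + 32 + 16 + 8 + 2 = 1146 ✓



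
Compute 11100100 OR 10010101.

OR: 1 when either bit is 1
  11100100
| 10010101
----------
  11110101
Decimal: 228 | 149 = 245



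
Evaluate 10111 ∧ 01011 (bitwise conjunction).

AND: 1 only when both bits are 1
  10111
& 01011
-------
  00011
Decimal: 23 & 11 = 3



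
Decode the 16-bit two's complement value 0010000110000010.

Binary: 0010000110000010
Sign bit: 0 (non-negative)
Read directly as an unsigned value:
0010000110000010 = 8192 + 256 + 128 + 2 = 8578
Value: 8578



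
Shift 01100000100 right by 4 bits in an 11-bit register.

Original: 01100000100 (decimal 772)
Shift right by 4 positions
Drop the 4 low bits; fill with zeros on the left
Result: 00000110000 (decimal 48)
Equivalent: 772 >> 4 = 772 ÷ 2^4 = 48



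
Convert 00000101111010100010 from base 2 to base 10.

Sum of powers of 2 for each 1-bit:
2^1 + 2^5 + 2^7 + 2^9 + 2^10 + 2^11 + 2^12 + 2^14
= 2 + 32 + 128 + 512 + 1024 + 2048 + 4096 + 16384
= 24226



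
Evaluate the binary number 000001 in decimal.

Sum of powers of 2 for each 1-bit:
2^0
= 1
= 1



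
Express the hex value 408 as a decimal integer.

Expand by place value (powers of 16):
408 = 4 × 16^2 + 0 × 16^1 + 8 × 16^0
= 4 × 256 + 0 × 16 + 8 × 1
= 1024 + 0 + 8
= 1032



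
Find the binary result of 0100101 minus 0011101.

Method 1 - Direct subtraction (column by column from the right: bit − bit − borrow-in; if negative, add 2 and borrow 1 from the next column):
borrow: 0110000
        0100101
-       0011101
---------------
        0001000

Method 2 - Add two's complement:
Two's complement of 0011101: invert → 1100010, add 1 → 1100011
  0100101
+ 1100011
---------
 10001000  (end carry out of the top bit = 1)
Discarding the end carry: 0001000
Decimal check:
  0100101 = 32 + 4 + 1 = 37
  0011101 = 16 + 8 + 4 + 1 = 29
  37 - 29 = 8, and 0001000 = 8 ✓



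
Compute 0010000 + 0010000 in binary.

Add column by column from the right: bit + bit + carry-in; write the sum mod 2, carry 1 when the sum is 2 or 3.
carry:  0100000
        0010000
+       0010000
---------------
       00100000
(the carry out of the leftmost column, 0, becomes the leading bit)
Decimal check:
  0010000 = 16
  0010000 = 16
  16 + 16 = 32, and 00100000 = 32 ✓



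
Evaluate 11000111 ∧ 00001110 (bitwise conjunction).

AND: 1 only when both bits are 1
  11000111
& 00001110
----------
  00000110
Decimal: 199 & 14 = 6



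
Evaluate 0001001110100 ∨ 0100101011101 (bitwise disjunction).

OR: 1 when either bit is 1
  0001001110100
| 0100101011101
---------------
  0101101111101
Decimal: 628 | 2397 = 2941



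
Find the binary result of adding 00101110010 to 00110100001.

Add column by column from the right: bit + bit + carry-in; write the sum mod 2, carry 1 when the sum is 2 or 3.
carry:  01111000000
        00101110010
+       00110100001
-------------------
       001100010011
(the carry out of the leftmost column, 0, becomes the leading bit)
Decimal check:
  00101110010 = 256 + 64 + 32 + 16 + 2 = 370
  00110100001 = 256 + 128 + 32 + 1 = 417
  370 + 417 = 787, and 001100010011 = 512 + 256 + 16 + 2 + 1 = 787 ✓



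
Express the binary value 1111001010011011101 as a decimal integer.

Sum of powers of 2 for each 1-bit:
2^0 + 2^2 + 2^3 + 2^4 + 2^6 + 2^7 + 2^10 + 2^12 + 2^15 + 2^16 + 2^17 + 2^18
= 1 + 4 + 8 + 16 + 64 + 128 + 1024 + 4096 + 32768 + 65536 + 131072 + 262144
= 496861



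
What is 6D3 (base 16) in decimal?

Expand by place value (powers of 16):
Digit values: D = 13
6D3 = 6 × 16^2 + 13 × 16^1 + 3 × 16^0
= 6 × 256 + 13 × 16 + 3 × 1
= 1536 + 208 + 3
= 1747



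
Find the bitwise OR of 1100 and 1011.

OR: 1 when either bit is 1
  1100
| 1011
------
  1111
Decimal: 12 | 11 = 15



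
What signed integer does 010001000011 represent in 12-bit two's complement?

Binary: 010001000011
Sign bit: 0 (non-negative)
Read directly as an unsigned value:
010001000011 = 1024 + 64 + 2 + 1 = 1091
Value: 1091



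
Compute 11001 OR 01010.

OR: 1 when either bit is 1
  11001
| 01010
-------
  11011
Decimal: 25 | 10 = 27



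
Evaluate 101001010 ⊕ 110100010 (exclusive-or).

XOR: 1 when bits differ
  101001010
^ 110100010
-----------
  011101000
Decimal: 330 ^ 418 = 232



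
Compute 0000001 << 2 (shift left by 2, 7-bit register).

Original: 0000001 (decimal 1)
Shift left by 2 positions
Append 2 zeros on the right
Result: 0000100 (decimal 4)
Equivalent: 1 << 2 = 1 × 2^2 = 4



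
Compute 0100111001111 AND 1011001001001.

AND: 1 only when both bits are 1
  0100111001111
& 1011001001001
---------------
  0000001001001
Decimal: 2511 & 5705 = 73



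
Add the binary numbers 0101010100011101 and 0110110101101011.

Add column by column from the right: bit + bit + carry-in; write the sum mod 2, carry 1 when the sum is 2 or 3.
carry:  1111101011111110
        0101010100011101
+       0110110101101011
------------------------
       01100001010001000
(the carry out of the leftmost column, 0, becomes the leading bit)
Decimal check:
  0101010100011101 = 16384 + 4096 + 1024 + 256 + 16 + 8 + 4 + 1 = 21789
  0110110101101011 = 16384 + 8192 + 2048 + 1024 + 256 + 64 + 32 + 8 + 2 + 1 = 28011
  21789 + 28011 = 49800, and 01100001010001000 = 32768 + 16384 + 512 + 128 + 8 = 49800 ✓



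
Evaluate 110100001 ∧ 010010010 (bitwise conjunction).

AND: 1 only when both bits are 1
  110100001
& 010010010
-----------
  010000000
Decimal: 417 & 146 = 128



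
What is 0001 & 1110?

AND: 1 only when both bits are 1
  0001
& 1110
------
  0000
Decimal: 1 & 14 = 0



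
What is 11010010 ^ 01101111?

XOR: 1 when bits differ
  11010010
^ 01101111
----------
  10111101
Decimal: 210 ^ 111 = 189



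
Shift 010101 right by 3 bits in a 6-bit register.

Original: 010101 (decimal 21)
Shift right by 3 positions
Drop the 3 low bits; fill with zeros on the left
Result: 000010 (decimal 2)
Equivalent: 21 >> 3 = 21 ÷ 2^3 = 2



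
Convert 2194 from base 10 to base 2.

Using repeated division by 2:
2194 ÷ 2 = 1097 remainder 0
1097 ÷ 2 = 548 remainder 1
548 ÷ 2 = 274 remainder 0
274 ÷ 2 = 137 remainder 0
137 ÷ 2 = 68 remainder 1
68 ÷ 2 = 34 remainder 0
34 ÷ 2 = 17 remainder 0
17 ÷ 2 = 8 remainder 1
8 ÷ 2 = 4 remainder 0
4 ÷ 2 = 2 remainder 0
2 ÷ 2 = 1 remainder 0
1 ÷ 2 = 0 remainder 1
Reading remainders bottom to top: 100010010010



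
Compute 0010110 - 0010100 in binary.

Method 1 - Direct subtraction (column by column from the right: bit − bit − borrow-in; if negative, add 2 and borrow 1 from the next column):
borrow: 0000000
        0010110
-       0010100
---------------
        0000010

Method 2 - Add two's complement:
Two's complement of 0010100: invert → 1101011, add 1 → 1101100
  0010110
+ 1101100
---------
 10000010  (end carry out of the top bit = 1)
Discarding the end carry: 0000010
Decimal check:
  0010110 = 16 + 4 + 2 = 22
  0010100 = 16 + 4 = 20
  22 - 20 = 2, and 0000010 = 2 ✓



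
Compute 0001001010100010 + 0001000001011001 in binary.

Add column by column from the right: bit + bit + carry-in; write the sum mod 2, carry 1 when the sum is 2 or 3.
carry:  0010000000000000
        0001001010100010
+       0001000001011001
------------------------
       00010001011111011
(the carry out of the leftmost column, 0, becomes the leading bit)
Decimal check:
  0001001010100010 = 4096 + 512 + 128 + 32 + 2 = 4770
  0001000001011001 = 4096 + 64 + 16 + 8 + 1 = 4185
  4770 + 4185 = 8955, and 00010001011111011 = 8192 + 512 + 128 + 64 + 32 + 16 + 8 + 2 + 1 = 8955 ✓



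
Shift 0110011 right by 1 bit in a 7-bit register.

Original: 0110011 (decimal 51)
Shift right by 1 position
Drop the 1 low bit; fill with zero on the left
Result: 0011001 (decimal 25)
Equivalent: 51 >> 1 = 51 ÷ 2^1 = 25



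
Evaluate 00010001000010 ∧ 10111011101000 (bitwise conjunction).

AND: 1 only when both bits are 1
  00010001000010
& 10111011101000
----------------
  00010001000000
Decimal: 1090 & 12008 = 1088



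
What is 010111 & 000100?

AND: 1 only when both bits are 1
  010111
& 000100
--------
  000100
Decimal: 23 & 4 = 4



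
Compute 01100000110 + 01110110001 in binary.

Add column by column from the right: bit + bit + carry-in; write the sum mod 2, carry 1 when the sum is 2 or 3.
carry:  11000000000
        01100000110
+       01110110001
-------------------
       011010110111
(the carry out of the leftmost column, 0, becomes the leading bit)
Decimal check:
  01100000110 = 512 + 256 + 4 + 2 = 774
  01110110001 = 512 + 256 + 128 + 32 + 16 + 1 = 945
  774 + 945 = 1719, and 011010110111 = 1024 + 512 + 128 + 32 + 16 + 4 + 2 + 1 = 1719 ✓



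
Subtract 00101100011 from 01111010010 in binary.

Method 1 - Direct subtraction (column by column from the right: bit − bit − borrow-in; if negative, add 2 and borrow 1 from the next column):
borrow: 00011011110
        01111010010
-       00101100011
-------------------
        01001101111

Method 2 - Add two's complement:
Two's complement of 00101100011: invert → 11010011100, add 1 → 11010011101
  01111010010
+ 11010011101
-------------
 101001101111  (end carry out of the top bit = 1)
Discarding the end carry: 01001101111
Decimal check:
  01111010010 = 512 + 256 + 128 + 64 + 16 + 2 = 978
  00101100011 = 256 + 64 + 32 + 2 + 1 = 355
  978 - 355 = 623, and 01001101111 = 512 + 64 + 32 + 8 + 4 + 2 + 1 = 623 ✓



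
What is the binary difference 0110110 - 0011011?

Method 1 - Direct subtraction (column by column from the right: bit − bit − borrow-in; if negative, add 2 and borrow 1 from the next column):
borrow: 0110110
        0110110
-       0011011
---------------
        0011011

Method 2 - Add two's complement:
Two's complement of 0011011: invert → 1100100, add 1 → 1100101
  0110110
+ 1100101
---------
 10011011  (end carry out of the top bit = 1)
Discarding the end carry: 0011011
Decimal check:
  0110110 = 32 + 16 + 4 + 2 = 54
  0011011 = 16 + 8 + 2 + 1 = 27
  54 - 27 = 27, and 0011011 = 16 + 8 + 2 + 1 = 27 ✓



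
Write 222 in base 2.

Using repeated division by 2:
222 ÷ 2 = 111 remainder 0
111 ÷ 2 = 55 remainder 1
55 ÷ 2 = 27 remainder 1
27 ÷ 2 = 13 remainder 1
13 ÷ 2 = 6 remainder 1
6 ÷ 2 = 3 remainder 0
3 ÷ 2 = 1 remainder 1
1 ÷ 2 = 0 remainder 1
Reading remainders bottom to top: 11011110



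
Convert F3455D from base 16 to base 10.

Expand by place value (powers of 16):
Digit values: F = 15, D = 13
F3455D = 15 × 16^5 + 3 × 16^4 + 4 × 16^3 + 5 × 16^2 + 5 × 16^1 + 13 × 16^0
= 15 × 1048576 + 3 × 65536 + 4 × 4096 + 5 × 256 + 5 × 16 + 13 × 1
= 15728640 + 196608 + 16384 + 1280 + 80 + 13
= 15943005



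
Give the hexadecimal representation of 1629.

Using repeated division by 16 (digits 10–15 are A–F):
1629 ÷ 16 = 101 remainder 13 (D)
101 ÷ 16 = 6 remainder 5
6 ÷ 16 = 0 remainder 6
Reading remainders bottom to top: 65D



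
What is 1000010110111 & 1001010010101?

AND: 1 only when both bits are 1
  1000010110111
& 1001010010101
---------------
  1000010010101
Decimal: 4279 & 4757 = 4245



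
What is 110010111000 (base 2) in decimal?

Sum of powers of 2 for each 1-bit:
2^3 + 2^4 + 2^5 + 2^7 + 2^10 + 2^11
= 8 + 16 + 32 + 128 + 1024 + 2048
= 3256



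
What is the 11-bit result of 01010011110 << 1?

Original: 01010011110 (decimal 670)
Shift left by 1 position
Append 1 zero on the right
Result: 10100111100 (decimal 1340)
Equivalent: 670 << 1 = 670 × 2^1 = 1340



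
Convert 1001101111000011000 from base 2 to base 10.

Sum of powers of 2 for each 1-bit:
2^3 + 2^4 + 2^9 + 2^10 + 2^11 + 2^12 + 2^14 + 2^15 + 2^18
= 8 + 16 + 512 + 1024 + 2048 + 4096 + 16384 + 32768 + 262144
= 319000



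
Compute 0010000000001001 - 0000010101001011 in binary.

Method 1 - Direct subtraction (column by column from the right: bit − bit − borrow-in; if negative, add 2 and borrow 1 from the next column):
borrow: 0011111111111100
        0010000000001001
-       0000010101001011
------------------------
        0001101010111110

Method 2 - Add two's complement:
Two's complement of 0000010101001011: invert → 1111101010110100, add 1 → 1111101010110101
  0010000000001001
+ 1111101010110101
------------------
 10001101010111110  (end carry out of the top bit = 1)
Discarding the end carry: 0001101010111110
Decimal check:
  0010000000001001 = 8192 + 8 + 1 = 8201
  0000010101001011 = 1024 + 256 + 64 + 8 + 2 + 1 = 1355
  8201 - 1355 = 6846, and 0001101010111110 = 4096 + 2048 + 512 + 128 + 32 + 16 + 8 + 4 + 2 = 6846 ✓



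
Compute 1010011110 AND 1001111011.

AND: 1 only when both bits are 1
  1010011110
& 1001111011
------------
  1000011010
Decimal: 670 & 635 = 538



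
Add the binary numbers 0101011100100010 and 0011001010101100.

Add column by column from the right: bit + bit + carry-in; write the sum mod 2, carry 1 when the sum is 2 or 3.
carry:  1110110001000000
        0101011100100010
+       0011001010101100
------------------------
       01000100111001110
(the carry out of the leftmost column, 0, becomes the leading bit)
Decimal check:
  0101011100100010 = 16384 + 4096 + 1024 + 512 + 256 + 32 + 2 = 22306
  0011001010101100 = 8192 + 4096 + 512 + 128 + 32 + 8 + 4 = 12972
  22306 + 12972 = 35278, and 01000100111001110 = 32768 + 2048 + 256 + 128 + 64 + 8 + 4 + 2 = 35278 ✓



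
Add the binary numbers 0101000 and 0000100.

Add column by column from the right: bit + bit + carry-in; write the sum mod 2, carry 1 when the sum is 2 or 3.
carry:  0000000
        0101000
+       0000100
---------------
       00101100
(the carry out of the leftmost column, 0, becomes the leading bit)
Decimal check:
  0101000 = 32 + 8 = 40
  0000100 = 4
  40 + 4 = 44, and 00101100 = 32 + 8 + 4 = 44 ✓



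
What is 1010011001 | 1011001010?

OR: 1 when either bit is 1
  1010011001
| 1011001010
------------
  1011011011
Decimal: 665 | 714 = 731



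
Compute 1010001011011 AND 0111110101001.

AND: 1 only when both bits are 1
  1010001011011
& 0111110101001
---------------
  0010000001001
Decimal: 5211 & 4009 = 1033



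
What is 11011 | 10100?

OR: 1 when either bit is 1
  11011
| 10100
-------
  11111
Decimal: 27 | 20 = 31



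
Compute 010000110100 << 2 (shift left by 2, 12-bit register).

Original: 010000110100 (decimal 1076)
Shift left by 2 positions
Append 2 zeros on the right and drop the 2 high bits that overflow the 12-bit width
Result: 000011010000 (decimal 208)
Equivalent: 1076 << 2 = 1076 × 2^2 = 4304, truncated to 12 bits = 208



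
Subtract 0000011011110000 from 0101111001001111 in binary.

Method 1 - Direct subtraction (column by column from the right: bit − bit − borrow-in; if negative, add 2 and borrow 1 from the next column):
borrow: 0000111111100000
        0101111001001111
-       0000011011110000
------------------------
        0101011101011111

Method 2 - Add two's complement:
Two's complement of 0000011011110000: invert → 1111100100001111, add 1 → 1111100100010000
  0101111001001111
+ 1111100100010000
------------------
 10101011101011111  (end carry out of the top bit = 1)
Discarding the end carry: 0101011101011111
Decimal check:
  0101111001001111 = 16384 + 4096 + 2048 + 1024 + 512 + 64 + 8 + 4 + 2 + 1 = 24143
  0000011011110000 = 1024 + 512 + 128 + 64 + 32 + 16 = 1776
  24143 - 1776 = 22367, and 0101011101011111 = 16384 + 4096 + 1024 + 512 + 256 + 64 + 16 + 8 + 4 + 2 + 1 = 22367 ✓



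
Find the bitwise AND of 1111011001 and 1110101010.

AND: 1 only when both bits are 1
  1111011001
& 1110101010
------------
  1110001000
Decimal: 985 & 938 = 904



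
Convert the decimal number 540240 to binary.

Using repeated division by 2:
540240 ÷ 2 = 270120 remainder 0
270120 ÷ 2 = 135060 remainder 0
135060 ÷ 2 = 67530 remainder 0
67530 ÷ 2 = 33765 remainder 0
33765 ÷ 2 = 16882 remainder 1
16882 ÷ 2 = 8441 remainder 0
8441 ÷ 2 = 4220 remainder 1
4220 ÷ 2 = 2110 remainder 0
2110 ÷ 2 = 1055 remainder 0
1055 ÷ 2 = 527 remainder 1
527 ÷ 2 = 263 remainder 1
263 ÷ 2 = 131 remainder 1
131 ÷ 2 = 65 remainder 1
65 ÷ 2 = 32 remainder 1
32 ÷ 2 = 16 remainder 0
16 ÷ 2 = 8 remainder 0
8 ÷ 2 = 4 remainder 0
4 ÷ 2 = 2 remainder 0
2 ÷ 2 = 1 remainder 0
1 ÷ 2 = 0 remainder 1
Reading remainders bottom to top: 10000011111001010000



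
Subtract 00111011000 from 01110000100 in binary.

Method 1 - Direct subtraction (column by column from the right: bit − bit − borrow-in; if negative, add 2 and borrow 1 from the next column):
borrow: 01111110000
        01110000100
-       00111011000
-------------------
        00110101100

Method 2 - Add two's complement:
Two's complement of 00111011000: invert → 11000100111, add 1 → 11000101000
  01110000100
+ 11000101000
-------------
 100110101100  (end carry out of the top bit = 1)
Discarding the end carry: 00110101100
Decimal check:
  01110000100 = 512 + 256 + 128 + 4 = 900
  00111011000 = 256 + 128 + 64 + 16 + 8 = 472
  900 - 472 = 428, and 00110101100 = 256 + 128 + 32 + 8 + 4 = 428 ✓



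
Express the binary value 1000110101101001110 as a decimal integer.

Sum of powers of 2 for each 1-bit:
2^1 + 2^2 + 2^3 + 2^6 + 2^8 + 2^9 + 2^11 + 2^13 + 2^14 + 2^18
= 2 + 4 + 8 + 64 + 256 + 512 + 2048 + 8192 + 16384 + 262144
= 289614



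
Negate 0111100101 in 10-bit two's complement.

Original: 0111100101
Step 1 - Invert all bits: 1000011010
Step 2 - Add 1: 1000011011
Verification: 0111100101 + 1000011011 = 10000000000; discarding the end carry (carry out of the top bit) leaves the 10-bit value 0000000000, as required for x + (-x)



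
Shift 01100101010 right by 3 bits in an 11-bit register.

Original: 01100101010 (decimal 810)
Shift right by 3 positions
Drop the 3 low bits; fill with zeros on the left
Result: 00001100101 (decimal 101)
Equivalent: 810 >> 3 = 810 ÷ 2^3 = 101



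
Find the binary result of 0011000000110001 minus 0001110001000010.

Method 1 - Direct subtraction (column by column from the right: bit − bit − borrow-in; if negative, add 2 and borrow 1 from the next column):
borrow: 0011111110011100
        0011000000110001
-       0001110001000010
------------------------
        0001001111101111

Method 2 - Add two's complement:
Two's complement of 0001110001000010: invert → 1110001110111101, add 1 → 1110001110111110
  0011000000110001
+ 1110001110111110
------------------
 10001001111101111  (end carry out of the top bit = 1)
Discarding the end carry: 0001001111101111
Decimal check:
  0011000000110001 = 8192 + 4096 + 32 + 16 + 1 = 12337
  0001110001000010 = 4096 + 2048 + 1024 + 64 + 2 = 7234
  12337 - 7234 = 5103, and 0001001111101111 = 4096 + 512 + 256 + 128 + 64 + 32 + 8 + 4 + 2 + 1 = 5103 ✓



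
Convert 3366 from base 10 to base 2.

Using repeated division by 2:
3366 ÷ 2 = 1683 remainder 0
1683 ÷ 2 = 841 remainder 1
841 ÷ 2 = 420 remainder 1
420 ÷ 2 = 210 remainder 0
210 ÷ 2 = 105 remainder 0
105 ÷ 2 = 52 remainder 1
52 ÷ 2 = 26 remainder 0
26 ÷ 2 = 13 remainder 0
13 ÷ 2 = 6 remainder 1
6 ÷ 2 = 3 remainder 0
3 ÷ 2 = 1 remainder 1
1 ÷ 2 = 0 remainder 1
Reading remainders bottom to top: 110100100110

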